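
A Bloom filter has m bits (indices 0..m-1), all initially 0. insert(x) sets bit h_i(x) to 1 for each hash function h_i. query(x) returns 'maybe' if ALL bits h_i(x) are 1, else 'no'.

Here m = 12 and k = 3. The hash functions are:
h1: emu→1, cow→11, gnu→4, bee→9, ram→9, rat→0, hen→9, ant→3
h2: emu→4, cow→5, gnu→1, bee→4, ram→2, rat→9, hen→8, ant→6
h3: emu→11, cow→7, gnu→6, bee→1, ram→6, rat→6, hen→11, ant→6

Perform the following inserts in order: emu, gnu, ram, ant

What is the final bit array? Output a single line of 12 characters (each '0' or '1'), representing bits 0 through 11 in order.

Answer: 011110100101

Derivation:
Start: bits=000000000000
After insert 'emu': sets bits 1 4 11 -> bits=010010000001
After insert 'gnu': sets bits 1 4 6 -> bits=010010100001
After insert 'ram': sets bits 2 6 9 -> bits=011010100101
After insert 'ant': sets bits 3 6 -> bits=011110100101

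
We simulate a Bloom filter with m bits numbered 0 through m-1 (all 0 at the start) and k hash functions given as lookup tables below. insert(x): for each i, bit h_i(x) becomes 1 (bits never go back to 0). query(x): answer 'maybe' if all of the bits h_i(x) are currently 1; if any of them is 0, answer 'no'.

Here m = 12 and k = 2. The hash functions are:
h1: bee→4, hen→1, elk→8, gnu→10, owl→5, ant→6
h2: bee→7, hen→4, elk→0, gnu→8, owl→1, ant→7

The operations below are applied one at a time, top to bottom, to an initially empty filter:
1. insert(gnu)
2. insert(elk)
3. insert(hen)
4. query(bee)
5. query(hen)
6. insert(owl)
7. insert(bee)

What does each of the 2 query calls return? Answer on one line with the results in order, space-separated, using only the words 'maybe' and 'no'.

Answer: no maybe

Derivation:
Start: bits=000000000000
Op 1: insert gnu -> sets bits 8 10 -> bits=000000001010
Op 2: insert elk -> sets bits 0 8 -> bits=100000001010
Op 3: insert hen -> sets bits 1 4 -> bits=110010001010
Op 4: query bee -> checks bit4=1, bit7=0 (has a 0) -> no
Op 5: query hen -> checks bit1=1, bit4=1 (all 1) -> maybe
Op 6: insert owl -> sets bits 1 5 -> bits=110011001010
Op 7: insert bee -> sets bits 4 7 -> bits=110011011010
Query results in order: no maybe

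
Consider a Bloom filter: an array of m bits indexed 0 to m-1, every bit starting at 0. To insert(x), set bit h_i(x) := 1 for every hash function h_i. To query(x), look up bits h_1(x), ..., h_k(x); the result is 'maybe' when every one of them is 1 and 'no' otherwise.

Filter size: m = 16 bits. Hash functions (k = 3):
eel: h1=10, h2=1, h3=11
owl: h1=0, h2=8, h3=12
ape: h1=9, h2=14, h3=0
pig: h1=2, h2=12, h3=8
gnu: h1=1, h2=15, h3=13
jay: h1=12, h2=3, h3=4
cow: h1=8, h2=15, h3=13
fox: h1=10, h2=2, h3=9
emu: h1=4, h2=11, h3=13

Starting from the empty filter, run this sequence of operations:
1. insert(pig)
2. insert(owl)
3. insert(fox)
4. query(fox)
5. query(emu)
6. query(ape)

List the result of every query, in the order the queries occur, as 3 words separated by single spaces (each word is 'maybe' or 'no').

Start: bits=0000000000000000
Op 1: insert pig -> sets bits 2 8 12 -> bits=0010000010001000
Op 2: insert owl -> sets bits 0 8 12 -> bits=1010000010001000
Op 3: insert fox -> sets bits 2 9 10 -> bits=1010000011101000
Op 4: query fox -> checks bit2=1, bit9=1, bit10=1 (all 1) -> maybe
Op 5: query emu -> checks bit4=0, bit11=0, bit13=0 (has a 0) -> no
Op 6: query ape -> checks bit0=1, bit9=1, bit14=0 (has a 0) -> no
Query results in order: maybe no no

Answer: maybe no no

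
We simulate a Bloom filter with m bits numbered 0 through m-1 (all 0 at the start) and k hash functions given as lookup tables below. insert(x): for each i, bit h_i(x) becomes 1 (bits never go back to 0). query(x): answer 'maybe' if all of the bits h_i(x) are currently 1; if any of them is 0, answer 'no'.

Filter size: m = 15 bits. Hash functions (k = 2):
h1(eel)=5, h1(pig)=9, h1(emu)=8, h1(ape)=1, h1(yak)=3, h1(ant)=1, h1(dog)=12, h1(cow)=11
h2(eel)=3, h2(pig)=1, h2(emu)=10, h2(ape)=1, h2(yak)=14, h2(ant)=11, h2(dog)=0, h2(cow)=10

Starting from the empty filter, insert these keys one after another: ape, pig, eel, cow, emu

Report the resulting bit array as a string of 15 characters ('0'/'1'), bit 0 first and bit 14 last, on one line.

Start: bits=000000000000000
After insert 'ape': sets bits 1 -> bits=010000000000000
After insert 'pig': sets bits 1 9 -> bits=010000000100000
After insert 'eel': sets bits 3 5 -> bits=010101000100000
After insert 'cow': sets bits 10 11 -> bits=010101000111000
After insert 'emu': sets bits 8 10 -> bits=010101001111000

Answer: 010101001111000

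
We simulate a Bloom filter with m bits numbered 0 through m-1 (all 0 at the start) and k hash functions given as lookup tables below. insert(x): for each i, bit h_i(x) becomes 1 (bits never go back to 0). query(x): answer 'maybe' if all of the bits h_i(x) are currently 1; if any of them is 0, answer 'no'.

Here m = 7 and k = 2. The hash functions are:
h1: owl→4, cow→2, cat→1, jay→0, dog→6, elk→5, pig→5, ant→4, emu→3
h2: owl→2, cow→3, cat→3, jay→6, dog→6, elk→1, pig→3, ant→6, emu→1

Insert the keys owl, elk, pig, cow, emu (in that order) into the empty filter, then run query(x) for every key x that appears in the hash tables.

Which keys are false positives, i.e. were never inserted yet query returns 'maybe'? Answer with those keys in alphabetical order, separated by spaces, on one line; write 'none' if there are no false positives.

Answer: cat

Derivation:
Start: bits=0000000
After insert 'owl': sets bits 2 4 -> bits=0010100
After insert 'elk': sets bits 1 5 -> bits=0110110
After insert 'pig': sets bits 3 5 -> bits=0111110
After insert 'cow': sets bits 2 3 -> bits=0111110
After insert 'emu': sets bits 1 3 -> bits=0111110
Not inserted: ant cat dog jay — query each against bits=0111110:
query ant: checks bit4=1, bit6=0 (has a 0) -> no => not a false positive
query cat: checks bit1=1, bit3=1 (all 1) -> maybe => FALSE POSITIVE
query dog: checks bit6=0 (has a 0) -> no => not a false positive
query jay: checks bit0=0, bit6=0 (has a 0) -> no => not a false positive
False positives (alphabetical): cat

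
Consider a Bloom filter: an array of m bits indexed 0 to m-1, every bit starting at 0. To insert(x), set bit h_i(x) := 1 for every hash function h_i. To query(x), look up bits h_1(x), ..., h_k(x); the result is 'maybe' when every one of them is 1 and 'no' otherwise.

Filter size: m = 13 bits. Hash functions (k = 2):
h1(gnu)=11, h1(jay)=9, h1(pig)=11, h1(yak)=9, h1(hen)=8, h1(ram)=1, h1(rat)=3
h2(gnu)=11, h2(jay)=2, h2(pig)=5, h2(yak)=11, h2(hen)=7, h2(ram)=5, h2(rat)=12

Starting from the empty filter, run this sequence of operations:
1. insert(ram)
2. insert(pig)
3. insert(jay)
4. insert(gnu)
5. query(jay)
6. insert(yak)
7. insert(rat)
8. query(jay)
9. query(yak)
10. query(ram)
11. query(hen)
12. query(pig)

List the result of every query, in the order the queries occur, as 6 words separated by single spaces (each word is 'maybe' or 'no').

Answer: maybe maybe maybe maybe no maybe

Derivation:
Start: bits=0000000000000
Op 1: insert ram -> sets bits 1 5 -> bits=0100010000000
Op 2: insert pig -> sets bits 5 11 -> bits=0100010000010
Op 3: insert jay -> sets bits 2 9 -> bits=0110010001010
Op 4: insert gnu -> sets bits 11 -> bits=0110010001010
Op 5: query jay -> checks bit2=1, bit9=1 (all 1) -> maybe
Op 6: insert yak -> sets bits 9 11 -> bits=0110010001010
Op 7: insert rat -> sets bits 3 12 -> bits=0111010001011
Op 8: query jay -> checks bit2=1, bit9=1 (all 1) -> maybe
Op 9: query yak -> checks bit9=1, bit11=1 (all 1) -> maybe
Op 10: query ram -> checks bit1=1, bit5=1 (all 1) -> maybe
Op 11: query hen -> checks bit7=0, bit8=0 (has a 0) -> no
Op 12: query pig -> checks bit5=1, bit11=1 (all 1) -> maybe
Query results in order: maybe maybe maybe maybe no maybe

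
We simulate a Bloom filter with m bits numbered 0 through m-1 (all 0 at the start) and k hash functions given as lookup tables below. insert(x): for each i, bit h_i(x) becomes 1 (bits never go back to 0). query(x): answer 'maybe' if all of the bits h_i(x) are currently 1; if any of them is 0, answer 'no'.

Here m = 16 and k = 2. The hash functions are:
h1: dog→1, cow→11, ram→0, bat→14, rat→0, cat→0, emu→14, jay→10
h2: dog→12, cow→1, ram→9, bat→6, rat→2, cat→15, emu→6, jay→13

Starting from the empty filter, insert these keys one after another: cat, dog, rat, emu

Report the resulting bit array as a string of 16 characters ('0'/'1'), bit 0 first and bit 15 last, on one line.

Start: bits=0000000000000000
After insert 'cat': sets bits 0 15 -> bits=1000000000000001
After insert 'dog': sets bits 1 12 -> bits=1100000000001001
After insert 'rat': sets bits 0 2 -> bits=1110000000001001
After insert 'emu': sets bits 6 14 -> bits=1110001000001011

Answer: 1110001000001011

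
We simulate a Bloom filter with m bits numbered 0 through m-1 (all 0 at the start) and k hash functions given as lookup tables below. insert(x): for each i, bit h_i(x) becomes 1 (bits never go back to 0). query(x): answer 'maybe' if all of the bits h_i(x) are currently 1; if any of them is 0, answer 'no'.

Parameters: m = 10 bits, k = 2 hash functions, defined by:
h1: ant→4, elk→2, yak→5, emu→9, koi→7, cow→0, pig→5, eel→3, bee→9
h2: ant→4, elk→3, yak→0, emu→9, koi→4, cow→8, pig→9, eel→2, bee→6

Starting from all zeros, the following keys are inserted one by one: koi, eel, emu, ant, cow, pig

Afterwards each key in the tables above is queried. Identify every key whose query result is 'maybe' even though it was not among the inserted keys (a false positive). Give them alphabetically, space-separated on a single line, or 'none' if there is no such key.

Start: bits=0000000000
After insert 'koi': sets bits 4 7 -> bits=0000100100
After insert 'eel': sets bits 2 3 -> bits=0011100100
After insert 'emu': sets bits 9 -> bits=0011100101
After insert 'ant': sets bits 4 -> bits=0011100101
After insert 'cow': sets bits 0 8 -> bits=1011100111
After insert 'pig': sets bits 5 9 -> bits=1011110111
Not inserted: bee elk yak — query each against bits=1011110111:
query bee: checks bit6=0, bit9=1 (has a 0) -> no => not a false positive
query elk: checks bit2=1, bit3=1 (all 1) -> maybe => FALSE POSITIVE
query yak: checks bit0=1, bit5=1 (all 1) -> maybe => FALSE POSITIVE
False positives (alphabetical): elk yak

Answer: elk yak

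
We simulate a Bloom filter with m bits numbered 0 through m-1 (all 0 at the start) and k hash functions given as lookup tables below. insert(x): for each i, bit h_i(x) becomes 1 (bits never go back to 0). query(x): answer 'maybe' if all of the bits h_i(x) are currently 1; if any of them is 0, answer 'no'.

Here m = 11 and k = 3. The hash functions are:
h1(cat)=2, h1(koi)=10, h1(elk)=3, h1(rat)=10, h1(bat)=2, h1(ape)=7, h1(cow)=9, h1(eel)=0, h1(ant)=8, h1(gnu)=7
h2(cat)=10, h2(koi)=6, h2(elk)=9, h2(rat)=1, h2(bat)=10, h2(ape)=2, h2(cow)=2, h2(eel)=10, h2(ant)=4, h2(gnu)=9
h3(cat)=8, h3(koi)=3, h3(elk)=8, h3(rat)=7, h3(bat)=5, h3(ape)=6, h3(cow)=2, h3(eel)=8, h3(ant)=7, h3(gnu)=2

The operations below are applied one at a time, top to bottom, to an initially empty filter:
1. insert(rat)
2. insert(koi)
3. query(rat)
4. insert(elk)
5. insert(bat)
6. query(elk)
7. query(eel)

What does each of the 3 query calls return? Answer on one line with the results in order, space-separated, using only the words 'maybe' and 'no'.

Answer: maybe maybe no

Derivation:
Start: bits=00000000000
Op 1: insert rat -> sets bits 1 7 10 -> bits=01000001001
Op 2: insert koi -> sets bits 3 6 10 -> bits=01010011001
Op 3: query rat -> checks bit1=1, bit7=1, bit10=1 (all 1) -> maybe
Op 4: insert elk -> sets bits 3 8 9 -> bits=01010011111
Op 5: insert bat -> sets bits 2 5 10 -> bits=01110111111
Op 6: query elk -> checks bit3=1, bit8=1, bit9=1 (all 1) -> maybe
Op 7: query eel -> checks bit0=0, bit8=1, bit10=1 (has a 0) -> no
Query results in order: maybe maybe no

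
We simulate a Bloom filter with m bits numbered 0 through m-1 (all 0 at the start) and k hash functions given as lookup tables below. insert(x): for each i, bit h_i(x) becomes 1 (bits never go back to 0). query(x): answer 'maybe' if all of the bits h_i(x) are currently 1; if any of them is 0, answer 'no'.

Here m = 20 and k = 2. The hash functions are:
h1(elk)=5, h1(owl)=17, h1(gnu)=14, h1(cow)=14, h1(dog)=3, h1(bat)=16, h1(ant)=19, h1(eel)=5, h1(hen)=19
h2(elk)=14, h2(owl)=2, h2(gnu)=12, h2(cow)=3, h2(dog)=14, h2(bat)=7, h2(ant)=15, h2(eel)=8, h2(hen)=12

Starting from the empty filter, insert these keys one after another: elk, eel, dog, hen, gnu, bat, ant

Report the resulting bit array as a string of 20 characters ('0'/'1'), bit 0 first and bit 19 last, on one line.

Start: bits=00000000000000000000
After insert 'elk': sets bits 5 14 -> bits=00000100000000100000
After insert 'eel': sets bits 5 8 -> bits=00000100100000100000
After insert 'dog': sets bits 3 14 -> bits=00010100100000100000
After insert 'hen': sets bits 12 19 -> bits=00010100100010100001
After insert 'gnu': sets bits 12 14 -> bits=00010100100010100001
After insert 'bat': sets bits 7 16 -> bits=00010101100010101001
After insert 'ant': sets bits 15 19 -> bits=00010101100010111001

Answer: 00010101100010111001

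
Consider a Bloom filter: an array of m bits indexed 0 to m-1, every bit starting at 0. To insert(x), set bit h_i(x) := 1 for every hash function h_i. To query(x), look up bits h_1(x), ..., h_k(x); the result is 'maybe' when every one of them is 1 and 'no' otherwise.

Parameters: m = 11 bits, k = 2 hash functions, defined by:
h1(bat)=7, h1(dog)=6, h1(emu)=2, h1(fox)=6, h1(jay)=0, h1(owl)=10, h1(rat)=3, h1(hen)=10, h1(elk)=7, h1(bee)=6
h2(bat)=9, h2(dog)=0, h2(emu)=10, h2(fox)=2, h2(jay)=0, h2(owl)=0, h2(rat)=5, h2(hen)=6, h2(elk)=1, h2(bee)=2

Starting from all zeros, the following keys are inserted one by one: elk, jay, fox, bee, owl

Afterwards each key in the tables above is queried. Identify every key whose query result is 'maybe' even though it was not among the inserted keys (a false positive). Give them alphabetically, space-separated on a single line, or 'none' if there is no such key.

Answer: dog emu hen

Derivation:
Start: bits=00000000000
After insert 'elk': sets bits 1 7 -> bits=01000001000
After insert 'jay': sets bits 0 -> bits=11000001000
After insert 'fox': sets bits 2 6 -> bits=11100011000
After insert 'bee': sets bits 2 6 -> bits=11100011000
After insert 'owl': sets bits 0 10 -> bits=11100011001
Not inserted: bat dog emu hen rat — query each against bits=11100011001:
query bat: checks bit7=1, bit9=0 (has a 0) -> no => not a false positive
query dog: checks bit0=1, bit6=1 (all 1) -> maybe => FALSE POSITIVE
query emu: checks bit2=1, bit10=1 (all 1) -> maybe => FALSE POSITIVE
query hen: checks bit6=1, bit10=1 (all 1) -> maybe => FALSE POSITIVE
query rat: checks bit3=0, bit5=0 (has a 0) -> no => not a false positive
False positives (alphabetical): dog emu hen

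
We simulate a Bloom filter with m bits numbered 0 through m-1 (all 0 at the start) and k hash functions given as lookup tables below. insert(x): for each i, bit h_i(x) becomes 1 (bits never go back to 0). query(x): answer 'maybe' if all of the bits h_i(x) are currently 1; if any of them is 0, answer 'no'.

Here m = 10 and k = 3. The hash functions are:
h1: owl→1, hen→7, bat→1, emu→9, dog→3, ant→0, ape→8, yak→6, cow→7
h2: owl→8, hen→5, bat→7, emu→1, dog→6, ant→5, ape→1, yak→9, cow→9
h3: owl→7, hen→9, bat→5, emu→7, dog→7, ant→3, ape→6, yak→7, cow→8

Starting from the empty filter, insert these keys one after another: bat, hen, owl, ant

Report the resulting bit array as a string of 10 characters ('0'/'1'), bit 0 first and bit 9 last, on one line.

Start: bits=0000000000
After insert 'bat': sets bits 1 5 7 -> bits=0100010100
After insert 'hen': sets bits 5 7 9 -> bits=0100010101
After insert 'owl': sets bits 1 7 8 -> bits=0100010111
After insert 'ant': sets bits 0 3 5 -> bits=1101010111

Answer: 1101010111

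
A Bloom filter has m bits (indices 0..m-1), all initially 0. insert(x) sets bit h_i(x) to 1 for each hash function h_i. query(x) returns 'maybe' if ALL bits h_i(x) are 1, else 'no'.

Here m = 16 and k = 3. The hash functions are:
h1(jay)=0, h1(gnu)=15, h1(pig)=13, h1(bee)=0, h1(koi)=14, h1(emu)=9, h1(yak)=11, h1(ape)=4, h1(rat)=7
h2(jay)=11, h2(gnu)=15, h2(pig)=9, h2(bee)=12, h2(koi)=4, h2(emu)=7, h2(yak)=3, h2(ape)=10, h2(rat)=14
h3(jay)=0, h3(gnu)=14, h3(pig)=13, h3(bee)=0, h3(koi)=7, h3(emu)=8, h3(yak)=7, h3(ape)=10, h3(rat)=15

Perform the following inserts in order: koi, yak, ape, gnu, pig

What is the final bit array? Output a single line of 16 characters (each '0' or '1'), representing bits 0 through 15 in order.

Start: bits=0000000000000000
After insert 'koi': sets bits 4 7 14 -> bits=0000100100000010
After insert 'yak': sets bits 3 7 11 -> bits=0001100100010010
After insert 'ape': sets bits 4 10 -> bits=0001100100110010
After insert 'gnu': sets bits 14 15 -> bits=0001100100110011
After insert 'pig': sets bits 9 13 -> bits=0001100101110111

Answer: 0001100101110111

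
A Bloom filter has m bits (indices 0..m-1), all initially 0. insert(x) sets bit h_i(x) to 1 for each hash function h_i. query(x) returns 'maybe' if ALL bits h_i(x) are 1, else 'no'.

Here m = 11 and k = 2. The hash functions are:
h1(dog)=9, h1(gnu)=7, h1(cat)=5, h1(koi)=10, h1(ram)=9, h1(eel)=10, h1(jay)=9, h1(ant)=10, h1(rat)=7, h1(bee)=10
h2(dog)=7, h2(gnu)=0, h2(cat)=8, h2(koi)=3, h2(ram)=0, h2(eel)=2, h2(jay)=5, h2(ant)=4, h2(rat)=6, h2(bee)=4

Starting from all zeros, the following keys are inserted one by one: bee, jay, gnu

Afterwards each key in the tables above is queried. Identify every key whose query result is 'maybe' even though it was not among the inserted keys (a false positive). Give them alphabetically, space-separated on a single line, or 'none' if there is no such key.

Answer: ant dog ram

Derivation:
Start: bits=00000000000
After insert 'bee': sets bits 4 10 -> bits=00001000001
After insert 'jay': sets bits 5 9 -> bits=00001100011
After insert 'gnu': sets bits 0 7 -> bits=10001101011
Not inserted: ant cat dog eel koi ram rat — query each against bits=10001101011:
query ant: checks bit4=1, bit10=1 (all 1) -> maybe => FALSE POSITIVE
query cat: checks bit5=1, bit8=0 (has a 0) -> no => not a false positive
query dog: checks bit7=1, bit9=1 (all 1) -> maybe => FALSE POSITIVE
query eel: checks bit2=0, bit10=1 (has a 0) -> no => not a false positive
query koi: checks bit3=0, bit10=1 (has a 0) -> no => not a false positive
query ram: checks bit0=1, bit9=1 (all 1) -> maybe => FALSE POSITIVE
query rat: checks bit6=0, bit7=1 (has a 0) -> no => not a false positive
False positives (alphabetical): ant dog ram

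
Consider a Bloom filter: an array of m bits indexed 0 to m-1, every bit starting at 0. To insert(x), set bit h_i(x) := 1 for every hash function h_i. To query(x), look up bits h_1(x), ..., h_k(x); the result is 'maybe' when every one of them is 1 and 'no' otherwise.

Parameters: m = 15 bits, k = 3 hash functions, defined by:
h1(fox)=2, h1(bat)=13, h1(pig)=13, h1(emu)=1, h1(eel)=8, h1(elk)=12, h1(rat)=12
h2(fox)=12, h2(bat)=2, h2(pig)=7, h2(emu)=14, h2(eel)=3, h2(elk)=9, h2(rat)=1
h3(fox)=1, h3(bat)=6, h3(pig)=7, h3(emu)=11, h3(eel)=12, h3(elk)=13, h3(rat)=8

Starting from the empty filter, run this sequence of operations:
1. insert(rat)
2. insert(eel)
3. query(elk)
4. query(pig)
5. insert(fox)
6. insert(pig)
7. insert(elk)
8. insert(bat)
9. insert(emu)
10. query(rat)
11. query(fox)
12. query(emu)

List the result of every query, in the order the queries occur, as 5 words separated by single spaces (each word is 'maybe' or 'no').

Start: bits=000000000000000
Op 1: insert rat -> sets bits 1 8 12 -> bits=010000001000100
Op 2: insert eel -> sets bits 3 8 12 -> bits=010100001000100
Op 3: query elk -> checks bit9=0, bit12=1, bit13=0 (has a 0) -> no
Op 4: query pig -> checks bit7=0, bit13=0 (has a 0) -> no
Op 5: insert fox -> sets bits 1 2 12 -> bits=011100001000100
Op 6: insert pig -> sets bits 7 13 -> bits=011100011000110
Op 7: insert elk -> sets bits 9 12 13 -> bits=011100011100110
Op 8: insert bat -> sets bits 2 6 13 -> bits=011100111100110
Op 9: insert emu -> sets bits 1 11 14 -> bits=011100111101111
Op 10: query rat -> checks bit1=1, bit8=1, bit12=1 (all 1) -> maybe
Op 11: query fox -> checks bit1=1, bit2=1, bit12=1 (all 1) -> maybe
Op 12: query emu -> checks bit1=1, bit11=1, bit14=1 (all 1) -> maybe
Query results in order: no no maybe maybe maybe

Answer: no no maybe maybe maybe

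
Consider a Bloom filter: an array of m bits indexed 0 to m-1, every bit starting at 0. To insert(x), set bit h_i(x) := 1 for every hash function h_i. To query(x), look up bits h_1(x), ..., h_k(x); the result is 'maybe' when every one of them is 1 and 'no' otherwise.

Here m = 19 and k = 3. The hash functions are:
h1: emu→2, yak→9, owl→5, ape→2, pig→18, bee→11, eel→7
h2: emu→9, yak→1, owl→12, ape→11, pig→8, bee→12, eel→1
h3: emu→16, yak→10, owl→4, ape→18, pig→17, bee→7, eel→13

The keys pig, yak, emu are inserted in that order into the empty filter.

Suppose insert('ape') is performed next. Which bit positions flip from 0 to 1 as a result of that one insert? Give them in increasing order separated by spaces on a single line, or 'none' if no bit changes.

Answer: 11

Derivation:
Start: bits=0000000000000000000
After insert 'pig': sets bits 8 17 18 -> bits=0000000010000000011
After insert 'yak': sets bits 1 9 10 -> bits=0100000011100000011
After insert 'emu': sets bits 2 9 16 -> bits=0110000011100000111
insert 'ape' would touch bits 2 11 18; currently bit2=1, bit11=0, bit18=1
Bits that are 0 among those (would change 0->1): 11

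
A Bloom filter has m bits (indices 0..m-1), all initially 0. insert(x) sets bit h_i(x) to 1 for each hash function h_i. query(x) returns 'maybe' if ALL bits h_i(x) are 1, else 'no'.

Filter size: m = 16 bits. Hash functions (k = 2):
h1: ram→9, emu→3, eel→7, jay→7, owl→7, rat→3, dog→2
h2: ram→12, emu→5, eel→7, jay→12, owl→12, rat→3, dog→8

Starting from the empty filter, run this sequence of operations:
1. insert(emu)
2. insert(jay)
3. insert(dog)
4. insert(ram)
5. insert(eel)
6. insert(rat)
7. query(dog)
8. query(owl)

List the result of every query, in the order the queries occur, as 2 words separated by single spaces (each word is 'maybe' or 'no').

Answer: maybe maybe

Derivation:
Start: bits=0000000000000000
Op 1: insert emu -> sets bits 3 5 -> bits=0001010000000000
Op 2: insert jay -> sets bits 7 12 -> bits=0001010100001000
Op 3: insert dog -> sets bits 2 8 -> bits=0011010110001000
Op 4: insert ram -> sets bits 9 12 -> bits=0011010111001000
Op 5: insert eel -> sets bits 7 -> bits=0011010111001000
Op 6: insert rat -> sets bits 3 -> bits=0011010111001000
Op 7: query dog -> checks bit2=1, bit8=1 (all 1) -> maybe
Op 8: query owl -> checks bit7=1, bit12=1 (all 1) -> maybe
Query results in order: maybe maybe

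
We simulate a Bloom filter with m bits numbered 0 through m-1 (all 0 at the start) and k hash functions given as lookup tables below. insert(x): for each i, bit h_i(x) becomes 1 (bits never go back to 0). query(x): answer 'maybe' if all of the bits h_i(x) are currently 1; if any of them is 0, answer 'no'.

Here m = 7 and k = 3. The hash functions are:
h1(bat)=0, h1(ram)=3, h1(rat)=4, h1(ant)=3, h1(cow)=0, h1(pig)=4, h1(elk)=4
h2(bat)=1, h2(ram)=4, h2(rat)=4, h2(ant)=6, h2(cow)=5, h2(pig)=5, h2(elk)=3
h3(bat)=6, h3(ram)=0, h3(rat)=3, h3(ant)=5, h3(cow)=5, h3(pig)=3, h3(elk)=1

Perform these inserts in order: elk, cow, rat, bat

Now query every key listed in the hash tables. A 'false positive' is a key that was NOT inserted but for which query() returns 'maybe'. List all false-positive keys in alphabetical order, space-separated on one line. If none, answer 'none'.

Answer: ant pig ram

Derivation:
Start: bits=0000000
After insert 'elk': sets bits 1 3 4 -> bits=0101100
After insert 'cow': sets bits 0 5 -> bits=1101110
After insert 'rat': sets bits 3 4 -> bits=1101110
After insert 'bat': sets bits 0 1 6 -> bits=1101111
Not inserted: ant pig ram — query each against bits=1101111:
query ant: checks bit3=1, bit5=1, bit6=1 (all 1) -> maybe => FALSE POSITIVE
query pig: checks bit3=1, bit4=1, bit5=1 (all 1) -> maybe => FALSE POSITIVE
query ram: checks bit0=1, bit3=1, bit4=1 (all 1) -> maybe => FALSE POSITIVE
False positives (alphabetical): ant pig ram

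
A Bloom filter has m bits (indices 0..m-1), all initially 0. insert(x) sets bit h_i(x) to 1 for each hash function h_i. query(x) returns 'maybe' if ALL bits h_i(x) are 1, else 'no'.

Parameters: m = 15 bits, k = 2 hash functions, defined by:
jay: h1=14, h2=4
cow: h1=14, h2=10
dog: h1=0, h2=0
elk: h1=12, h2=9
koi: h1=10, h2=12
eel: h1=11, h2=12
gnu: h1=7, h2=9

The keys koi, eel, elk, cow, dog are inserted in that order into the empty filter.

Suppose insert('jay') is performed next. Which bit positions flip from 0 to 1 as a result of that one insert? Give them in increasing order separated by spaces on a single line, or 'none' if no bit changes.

Answer: 4

Derivation:
Start: bits=000000000000000
After insert 'koi': sets bits 10 12 -> bits=000000000010100
After insert 'eel': sets bits 11 12 -> bits=000000000011100
After insert 'elk': sets bits 9 12 -> bits=000000000111100
After insert 'cow': sets bits 10 14 -> bits=000000000111101
After insert 'dog': sets bits 0 -> bits=100000000111101
insert 'jay' would touch bits 4 14; currently bit4=0, bit14=1
Bits that are 0 among those (would change 0->1): 4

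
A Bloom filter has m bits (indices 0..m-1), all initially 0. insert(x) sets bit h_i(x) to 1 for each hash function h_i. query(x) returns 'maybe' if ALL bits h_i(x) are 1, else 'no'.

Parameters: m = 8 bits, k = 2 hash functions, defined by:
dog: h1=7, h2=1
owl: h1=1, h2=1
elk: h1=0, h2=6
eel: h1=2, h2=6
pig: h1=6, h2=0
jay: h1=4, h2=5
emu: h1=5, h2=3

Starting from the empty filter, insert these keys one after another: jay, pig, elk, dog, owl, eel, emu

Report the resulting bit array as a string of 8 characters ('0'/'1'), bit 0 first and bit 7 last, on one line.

Answer: 11111111

Derivation:
Start: bits=00000000
After insert 'jay': sets bits 4 5 -> bits=00001100
After insert 'pig': sets bits 0 6 -> bits=10001110
After insert 'elk': sets bits 0 6 -> bits=10001110
After insert 'dog': sets bits 1 7 -> bits=11001111
After insert 'owl': sets bits 1 -> bits=11001111
After insert 'eel': sets bits 2 6 -> bits=11101111
After insert 'emu': sets bits 3 5 -> bits=11111111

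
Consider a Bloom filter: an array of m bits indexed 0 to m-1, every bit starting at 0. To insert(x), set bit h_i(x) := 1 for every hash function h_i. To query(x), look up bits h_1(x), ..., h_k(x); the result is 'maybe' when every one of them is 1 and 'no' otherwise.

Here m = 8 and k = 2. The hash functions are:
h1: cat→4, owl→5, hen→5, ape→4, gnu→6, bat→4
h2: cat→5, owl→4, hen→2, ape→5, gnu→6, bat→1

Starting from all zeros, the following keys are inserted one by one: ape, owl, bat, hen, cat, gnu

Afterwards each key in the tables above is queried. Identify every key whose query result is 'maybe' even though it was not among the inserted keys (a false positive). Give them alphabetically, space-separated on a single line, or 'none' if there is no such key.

Start: bits=00000000
After insert 'ape': sets bits 4 5 -> bits=00001100
After insert 'owl': sets bits 4 5 -> bits=00001100
After insert 'bat': sets bits 1 4 -> bits=01001100
After insert 'hen': sets bits 2 5 -> bits=01101100
After insert 'cat': sets bits 4 5 -> bits=01101100
After insert 'gnu': sets bits 6 -> bits=01101110
Not inserted: (none) — query each against bits=01101110:
False positives (alphabetical): none

Answer: none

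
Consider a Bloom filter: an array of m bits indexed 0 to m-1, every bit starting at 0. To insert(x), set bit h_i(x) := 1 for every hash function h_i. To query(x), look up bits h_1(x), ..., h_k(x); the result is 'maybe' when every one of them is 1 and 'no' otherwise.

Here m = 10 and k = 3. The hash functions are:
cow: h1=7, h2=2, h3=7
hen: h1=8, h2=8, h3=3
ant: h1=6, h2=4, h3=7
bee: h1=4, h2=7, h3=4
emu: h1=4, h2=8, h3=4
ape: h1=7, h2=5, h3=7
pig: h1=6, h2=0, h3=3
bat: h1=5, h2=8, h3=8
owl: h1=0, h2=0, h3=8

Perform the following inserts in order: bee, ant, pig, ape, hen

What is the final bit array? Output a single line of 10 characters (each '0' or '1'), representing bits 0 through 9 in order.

Answer: 1001111110

Derivation:
Start: bits=0000000000
After insert 'bee': sets bits 4 7 -> bits=0000100100
After insert 'ant': sets bits 4 6 7 -> bits=0000101100
After insert 'pig': sets bits 0 3 6 -> bits=1001101100
After insert 'ape': sets bits 5 7 -> bits=1001111100
After insert 'hen': sets bits 3 8 -> bits=1001111110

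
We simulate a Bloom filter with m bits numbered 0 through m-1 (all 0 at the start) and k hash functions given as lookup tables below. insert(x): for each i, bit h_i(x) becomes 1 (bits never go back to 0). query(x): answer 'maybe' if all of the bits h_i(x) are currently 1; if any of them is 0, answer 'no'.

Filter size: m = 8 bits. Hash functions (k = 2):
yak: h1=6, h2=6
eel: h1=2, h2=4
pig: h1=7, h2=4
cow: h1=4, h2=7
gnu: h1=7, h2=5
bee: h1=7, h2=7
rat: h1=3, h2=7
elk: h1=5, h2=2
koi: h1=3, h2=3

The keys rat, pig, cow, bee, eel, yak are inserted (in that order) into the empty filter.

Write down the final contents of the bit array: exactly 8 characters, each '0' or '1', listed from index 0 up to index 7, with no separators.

Answer: 00111011

Derivation:
Start: bits=00000000
After insert 'rat': sets bits 3 7 -> bits=00010001
After insert 'pig': sets bits 4 7 -> bits=00011001
After insert 'cow': sets bits 4 7 -> bits=00011001
After insert 'bee': sets bits 7 -> bits=00011001
After insert 'eel': sets bits 2 4 -> bits=00111001
After insert 'yak': sets bits 6 -> bits=00111011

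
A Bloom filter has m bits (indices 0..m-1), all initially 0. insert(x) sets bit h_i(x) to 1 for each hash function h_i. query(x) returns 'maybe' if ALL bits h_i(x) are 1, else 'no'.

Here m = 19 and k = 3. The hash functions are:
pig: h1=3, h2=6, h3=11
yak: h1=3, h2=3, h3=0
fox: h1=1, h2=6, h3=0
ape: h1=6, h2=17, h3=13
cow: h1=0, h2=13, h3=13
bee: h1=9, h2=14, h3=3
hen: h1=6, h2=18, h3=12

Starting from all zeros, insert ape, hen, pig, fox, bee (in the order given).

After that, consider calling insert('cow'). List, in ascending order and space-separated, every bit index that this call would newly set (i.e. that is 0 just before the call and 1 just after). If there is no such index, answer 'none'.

Start: bits=0000000000000000000
After insert 'ape': sets bits 6 13 17 -> bits=0000001000000100010
After insert 'hen': sets bits 6 12 18 -> bits=0000001000001100011
After insert 'pig': sets bits 3 6 11 -> bits=0001001000011100011
After insert 'fox': sets bits 0 1 6 -> bits=1101001000011100011
After insert 'bee': sets bits 3 9 14 -> bits=1101001001011110011
insert 'cow' would touch bits 0 13; currently bit0=1, bit13=1
Bits that are 0 among those (would change 0->1): none

Answer: none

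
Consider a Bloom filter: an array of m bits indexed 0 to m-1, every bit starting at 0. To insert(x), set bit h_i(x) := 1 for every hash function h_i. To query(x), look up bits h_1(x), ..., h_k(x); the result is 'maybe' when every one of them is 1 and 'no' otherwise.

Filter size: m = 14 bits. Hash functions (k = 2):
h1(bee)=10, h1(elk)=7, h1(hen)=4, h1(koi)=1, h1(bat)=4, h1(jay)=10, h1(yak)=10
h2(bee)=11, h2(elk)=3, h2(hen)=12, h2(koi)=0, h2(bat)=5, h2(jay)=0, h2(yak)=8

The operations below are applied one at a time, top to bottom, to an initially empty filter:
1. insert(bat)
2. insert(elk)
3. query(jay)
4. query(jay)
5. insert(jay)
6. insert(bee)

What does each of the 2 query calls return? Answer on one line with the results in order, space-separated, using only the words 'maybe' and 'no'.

Answer: no no

Derivation:
Start: bits=00000000000000
Op 1: insert bat -> sets bits 4 5 -> bits=00001100000000
Op 2: insert elk -> sets bits 3 7 -> bits=00011101000000
Op 3: query jay -> checks bit0=0, bit10=0 (has a 0) -> no
Op 4: query jay -> checks bit0=0, bit10=0 (has a 0) -> no
Op 5: insert jay -> sets bits 0 10 -> bits=10011101001000
Op 6: insert bee -> sets bits 10 11 -> bits=10011101001100
Query results in order: no no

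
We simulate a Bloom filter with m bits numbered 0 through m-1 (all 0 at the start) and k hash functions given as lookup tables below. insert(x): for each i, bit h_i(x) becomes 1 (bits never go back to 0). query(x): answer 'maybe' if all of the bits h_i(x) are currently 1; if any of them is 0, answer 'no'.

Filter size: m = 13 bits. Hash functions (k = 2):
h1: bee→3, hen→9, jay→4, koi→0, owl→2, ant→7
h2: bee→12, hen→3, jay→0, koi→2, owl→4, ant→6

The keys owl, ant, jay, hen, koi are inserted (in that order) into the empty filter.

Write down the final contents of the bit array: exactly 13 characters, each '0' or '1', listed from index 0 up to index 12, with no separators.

Answer: 1011101101000

Derivation:
Start: bits=0000000000000
After insert 'owl': sets bits 2 4 -> bits=0010100000000
After insert 'ant': sets bits 6 7 -> bits=0010101100000
After insert 'jay': sets bits 0 4 -> bits=1010101100000
After insert 'hen': sets bits 3 9 -> bits=1011101101000
After insert 'koi': sets bits 0 2 -> bits=1011101101000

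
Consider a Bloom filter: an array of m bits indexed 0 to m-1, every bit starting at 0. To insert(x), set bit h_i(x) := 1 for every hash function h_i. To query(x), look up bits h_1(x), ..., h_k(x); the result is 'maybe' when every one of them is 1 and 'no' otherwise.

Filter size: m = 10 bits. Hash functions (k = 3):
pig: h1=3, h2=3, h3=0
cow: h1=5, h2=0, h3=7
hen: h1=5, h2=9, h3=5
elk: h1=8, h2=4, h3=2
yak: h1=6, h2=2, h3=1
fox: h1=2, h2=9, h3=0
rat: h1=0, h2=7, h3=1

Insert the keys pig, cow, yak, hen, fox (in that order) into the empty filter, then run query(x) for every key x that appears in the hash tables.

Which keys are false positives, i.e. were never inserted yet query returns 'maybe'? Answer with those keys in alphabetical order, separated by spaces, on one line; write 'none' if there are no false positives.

Answer: rat

Derivation:
Start: bits=0000000000
After insert 'pig': sets bits 0 3 -> bits=1001000000
After insert 'cow': sets bits 0 5 7 -> bits=1001010100
After insert 'yak': sets bits 1 2 6 -> bits=1111011100
After insert 'hen': sets bits 5 9 -> bits=1111011101
After insert 'fox': sets bits 0 2 9 -> bits=1111011101
Not inserted: elk rat — query each against bits=1111011101:
query elk: checks bit2=1, bit4=0, bit8=0 (has a 0) -> no => not a false positive
query rat: checks bit0=1, bit1=1, bit7=1 (all 1) -> maybe => FALSE POSITIVE
False positives (alphabetical): rat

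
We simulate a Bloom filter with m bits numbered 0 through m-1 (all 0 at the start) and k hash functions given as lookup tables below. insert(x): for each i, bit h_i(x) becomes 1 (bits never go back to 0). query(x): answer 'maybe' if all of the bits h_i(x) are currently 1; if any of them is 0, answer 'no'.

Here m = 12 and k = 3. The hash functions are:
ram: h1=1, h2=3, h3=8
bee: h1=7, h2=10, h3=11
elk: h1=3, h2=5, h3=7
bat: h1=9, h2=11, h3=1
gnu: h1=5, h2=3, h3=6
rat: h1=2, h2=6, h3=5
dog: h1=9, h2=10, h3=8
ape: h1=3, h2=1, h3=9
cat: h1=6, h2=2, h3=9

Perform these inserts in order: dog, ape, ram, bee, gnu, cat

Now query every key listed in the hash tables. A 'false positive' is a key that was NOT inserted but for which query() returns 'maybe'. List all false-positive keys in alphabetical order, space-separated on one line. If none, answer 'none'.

Answer: bat elk rat

Derivation:
Start: bits=000000000000
After insert 'dog': sets bits 8 9 10 -> bits=000000001110
After insert 'ape': sets bits 1 3 9 -> bits=010100001110
After insert 'ram': sets bits 1 3 8 -> bits=010100001110
After insert 'bee': sets bits 7 10 11 -> bits=010100011111
After insert 'gnu': sets bits 3 5 6 -> bits=010101111111
After insert 'cat': sets bits 2 6 9 -> bits=011101111111
Not inserted: bat elk rat — query each against bits=011101111111:
query bat: checks bit1=1, bit9=1, bit11=1 (all 1) -> maybe => FALSE POSITIVE
query elk: checks bit3=1, bit5=1, bit7=1 (all 1) -> maybe => FALSE POSITIVE
query rat: checks bit2=1, bit5=1, bit6=1 (all 1) -> maybe => FALSE POSITIVE
False positives (alphabetical): bat elk rat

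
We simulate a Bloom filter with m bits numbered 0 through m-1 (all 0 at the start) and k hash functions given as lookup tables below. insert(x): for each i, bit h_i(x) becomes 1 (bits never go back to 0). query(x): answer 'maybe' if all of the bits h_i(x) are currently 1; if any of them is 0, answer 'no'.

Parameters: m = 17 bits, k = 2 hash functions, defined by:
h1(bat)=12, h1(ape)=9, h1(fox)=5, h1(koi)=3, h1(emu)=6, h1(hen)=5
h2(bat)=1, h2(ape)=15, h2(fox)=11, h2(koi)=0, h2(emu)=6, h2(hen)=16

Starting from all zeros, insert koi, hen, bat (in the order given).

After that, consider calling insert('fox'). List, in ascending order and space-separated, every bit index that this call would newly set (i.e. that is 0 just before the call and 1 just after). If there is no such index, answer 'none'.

Start: bits=00000000000000000
After insert 'koi': sets bits 0 3 -> bits=10010000000000000
After insert 'hen': sets bits 5 16 -> bits=10010100000000001
After insert 'bat': sets bits 1 12 -> bits=11010100000010001
insert 'fox' would touch bits 5 11; currently bit5=1, bit11=0
Bits that are 0 among those (would change 0->1): 11

Answer: 11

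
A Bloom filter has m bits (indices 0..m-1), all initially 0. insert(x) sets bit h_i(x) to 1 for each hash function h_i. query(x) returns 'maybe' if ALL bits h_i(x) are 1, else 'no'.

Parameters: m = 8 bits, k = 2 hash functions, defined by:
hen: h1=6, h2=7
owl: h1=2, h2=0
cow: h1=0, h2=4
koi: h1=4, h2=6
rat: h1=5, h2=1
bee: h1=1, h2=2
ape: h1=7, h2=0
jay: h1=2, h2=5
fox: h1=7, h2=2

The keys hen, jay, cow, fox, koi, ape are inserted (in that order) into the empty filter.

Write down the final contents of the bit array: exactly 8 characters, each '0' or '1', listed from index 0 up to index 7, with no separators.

Start: bits=00000000
After insert 'hen': sets bits 6 7 -> bits=00000011
After insert 'jay': sets bits 2 5 -> bits=00100111
After insert 'cow': sets bits 0 4 -> bits=10101111
After insert 'fox': sets bits 2 7 -> bits=10101111
After insert 'koi': sets bits 4 6 -> bits=10101111
After insert 'ape': sets bits 0 7 -> bits=10101111

Answer: 10101111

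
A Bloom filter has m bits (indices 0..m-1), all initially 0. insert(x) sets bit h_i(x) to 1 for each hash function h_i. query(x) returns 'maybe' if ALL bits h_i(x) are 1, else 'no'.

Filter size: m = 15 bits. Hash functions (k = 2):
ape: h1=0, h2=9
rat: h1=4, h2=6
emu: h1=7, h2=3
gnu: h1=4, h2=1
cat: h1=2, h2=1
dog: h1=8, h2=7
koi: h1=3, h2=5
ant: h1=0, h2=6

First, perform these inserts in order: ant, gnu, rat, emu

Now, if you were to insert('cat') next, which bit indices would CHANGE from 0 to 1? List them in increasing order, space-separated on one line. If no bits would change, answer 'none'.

Answer: 2

Derivation:
Start: bits=000000000000000
After insert 'ant': sets bits 0 6 -> bits=100000100000000
After insert 'gnu': sets bits 1 4 -> bits=110010100000000
After insert 'rat': sets bits 4 6 -> bits=110010100000000
After insert 'emu': sets bits 3 7 -> bits=110110110000000
insert 'cat' would touch bits 1 2; currently bit1=1, bit2=0
Bits that are 0 among those (would change 0->1): 2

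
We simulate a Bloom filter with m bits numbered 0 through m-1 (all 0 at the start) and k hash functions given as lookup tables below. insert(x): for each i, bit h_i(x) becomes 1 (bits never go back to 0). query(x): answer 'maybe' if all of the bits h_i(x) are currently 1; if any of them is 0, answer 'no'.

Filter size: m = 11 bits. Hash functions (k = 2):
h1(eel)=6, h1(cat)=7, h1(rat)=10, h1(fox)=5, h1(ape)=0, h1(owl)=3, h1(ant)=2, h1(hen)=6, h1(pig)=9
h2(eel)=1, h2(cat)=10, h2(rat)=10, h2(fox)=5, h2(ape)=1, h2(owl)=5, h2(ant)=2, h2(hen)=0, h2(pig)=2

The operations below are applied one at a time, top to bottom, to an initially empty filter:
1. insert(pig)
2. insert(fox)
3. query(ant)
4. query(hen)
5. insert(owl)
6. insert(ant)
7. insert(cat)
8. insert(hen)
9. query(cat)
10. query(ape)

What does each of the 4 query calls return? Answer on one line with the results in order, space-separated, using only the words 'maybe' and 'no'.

Answer: maybe no maybe no

Derivation:
Start: bits=00000000000
Op 1: insert pig -> sets bits 2 9 -> bits=00100000010
Op 2: insert fox -> sets bits 5 -> bits=00100100010
Op 3: query ant -> checks bit2=1 (all 1) -> maybe
Op 4: query hen -> checks bit0=0, bit6=0 (has a 0) -> no
Op 5: insert owl -> sets bits 3 5 -> bits=00110100010
Op 6: insert ant -> sets bits 2 -> bits=00110100010
Op 7: insert cat -> sets bits 7 10 -> bits=00110101011
Op 8: insert hen -> sets bits 0 6 -> bits=10110111011
Op 9: query cat -> checks bit7=1, bit10=1 (all 1) -> maybe
Op 10: query ape -> checks bit0=1, bit1=0 (has a 0) -> no
Query results in order: maybe no maybe no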